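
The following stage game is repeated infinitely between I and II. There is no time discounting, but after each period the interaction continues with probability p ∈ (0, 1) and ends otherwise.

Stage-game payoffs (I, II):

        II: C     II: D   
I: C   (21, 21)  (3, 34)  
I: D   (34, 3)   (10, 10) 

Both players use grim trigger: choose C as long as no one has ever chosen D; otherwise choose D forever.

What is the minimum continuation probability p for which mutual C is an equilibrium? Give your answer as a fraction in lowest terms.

13/24

With no time discounting, the continuation probability p plays the role of the discount factor.
Grim-trigger IC: 21/(1−p) ≥ 34 + 10p/(1−p) ⇒ p ≥ (34−21)/(34−10) = 13/24.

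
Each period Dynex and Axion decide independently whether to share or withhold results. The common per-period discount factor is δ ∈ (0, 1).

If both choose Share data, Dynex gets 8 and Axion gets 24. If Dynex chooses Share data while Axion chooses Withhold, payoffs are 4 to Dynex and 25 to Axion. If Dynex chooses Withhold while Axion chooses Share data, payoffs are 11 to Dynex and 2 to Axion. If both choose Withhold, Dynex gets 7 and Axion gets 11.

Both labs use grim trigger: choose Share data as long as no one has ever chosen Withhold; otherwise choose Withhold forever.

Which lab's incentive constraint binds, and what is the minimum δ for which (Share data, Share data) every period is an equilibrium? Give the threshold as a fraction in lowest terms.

Dynex; δ ≥ 3/4

For Dynex: deviation gain 11−8 = 3, per-period punishment loss 8−7 = 1. IC gives δ ≥ 3/4.
For Axion: gain 1, loss 13 per period, so δ ≥ 1/14.
The tighter constraint is Dynex's, so cooperation needs δ ≥ 3/4.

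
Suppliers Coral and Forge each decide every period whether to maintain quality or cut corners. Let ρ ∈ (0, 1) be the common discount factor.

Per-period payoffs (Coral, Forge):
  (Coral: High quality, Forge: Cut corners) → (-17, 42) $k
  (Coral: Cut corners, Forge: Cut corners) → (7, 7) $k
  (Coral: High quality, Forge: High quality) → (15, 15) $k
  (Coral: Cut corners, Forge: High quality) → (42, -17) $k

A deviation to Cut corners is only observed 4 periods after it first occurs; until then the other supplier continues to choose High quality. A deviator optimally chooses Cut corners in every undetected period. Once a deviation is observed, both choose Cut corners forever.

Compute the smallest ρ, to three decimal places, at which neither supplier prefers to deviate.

A deviator earns 42 for 4 periods, then 7 forever; cooperating earns 15 forever. Multiplying the IC by (1−ρ):
15 ≥ 42(1−ρ^4) + 7ρ^4, so 35·ρ^4 ≥ 27 and ρ^4 ≥ 27/35.
ρ ≥ (27/35)^(1/4) ≈ 0.937.

0.937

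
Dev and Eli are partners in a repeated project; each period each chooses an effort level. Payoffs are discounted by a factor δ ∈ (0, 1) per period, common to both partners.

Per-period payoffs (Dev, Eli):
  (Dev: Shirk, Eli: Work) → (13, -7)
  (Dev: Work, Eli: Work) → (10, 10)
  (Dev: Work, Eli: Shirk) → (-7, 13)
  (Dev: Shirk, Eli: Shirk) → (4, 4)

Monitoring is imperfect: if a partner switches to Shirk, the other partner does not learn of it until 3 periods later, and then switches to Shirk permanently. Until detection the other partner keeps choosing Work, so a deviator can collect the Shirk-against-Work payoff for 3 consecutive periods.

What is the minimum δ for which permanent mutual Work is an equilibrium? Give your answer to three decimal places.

0.693

A deviator earns 13 for 3 periods, then 4 forever; cooperating earns 10 forever. Multiplying the IC by (1−δ):
10 ≥ 13(1−δ^3) + 4δ^3, so 9·δ^3 ≥ 3 and δ^3 ≥ 1/3.
δ ≥ (1/3)^(1/3) ≈ 0.693.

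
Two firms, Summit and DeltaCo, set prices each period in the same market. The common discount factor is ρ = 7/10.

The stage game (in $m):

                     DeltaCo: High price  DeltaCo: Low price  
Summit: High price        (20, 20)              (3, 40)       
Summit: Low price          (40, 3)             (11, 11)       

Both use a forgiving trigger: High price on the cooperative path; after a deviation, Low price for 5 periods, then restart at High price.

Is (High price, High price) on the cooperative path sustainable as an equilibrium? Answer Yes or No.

No

Comparing payoff streams over the 6 periods until play realigns: cooperate → 20(1+ρ+…+ρ^5); deviate → 40 + 11(ρ+…+ρ^5).
Cooperation is sustained iff (20−11)(ρ+…+ρ^5) ≥ 40−20.
ρ+…+ρ^5 = 7/10·(1−(7/10)^5)/(1−7/10) = 1.9412, and (40−20)/(20−11) = 2.2222.
1.9412 < 2.2222, so cooperation is not sustainable.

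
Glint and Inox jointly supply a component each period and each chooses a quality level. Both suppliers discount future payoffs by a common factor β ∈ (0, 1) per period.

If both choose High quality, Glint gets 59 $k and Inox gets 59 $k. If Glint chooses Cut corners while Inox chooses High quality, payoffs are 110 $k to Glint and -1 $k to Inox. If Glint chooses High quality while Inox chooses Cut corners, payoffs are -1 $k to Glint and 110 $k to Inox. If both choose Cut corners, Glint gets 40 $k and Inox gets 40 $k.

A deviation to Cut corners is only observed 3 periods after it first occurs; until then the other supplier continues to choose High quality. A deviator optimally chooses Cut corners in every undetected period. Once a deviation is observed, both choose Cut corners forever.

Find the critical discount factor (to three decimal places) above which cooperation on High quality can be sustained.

0.900

Deviating for the 3 undetected periods gains 110−59 = 51 per period over cooperation, then loses 59−40 = 19 per period forever once punishment starts.
Gain: 51(1 + β + … + β^2); loss: 19·β^3/(1−β).
No profitable deviation ⇔ 51(1−β^3) ≤ 19·β^3, i.e. β^3 ≥ 51/(51+19) = 51/70.
Hence β ≥ (51/70)^(1/3) ≈ 0.900.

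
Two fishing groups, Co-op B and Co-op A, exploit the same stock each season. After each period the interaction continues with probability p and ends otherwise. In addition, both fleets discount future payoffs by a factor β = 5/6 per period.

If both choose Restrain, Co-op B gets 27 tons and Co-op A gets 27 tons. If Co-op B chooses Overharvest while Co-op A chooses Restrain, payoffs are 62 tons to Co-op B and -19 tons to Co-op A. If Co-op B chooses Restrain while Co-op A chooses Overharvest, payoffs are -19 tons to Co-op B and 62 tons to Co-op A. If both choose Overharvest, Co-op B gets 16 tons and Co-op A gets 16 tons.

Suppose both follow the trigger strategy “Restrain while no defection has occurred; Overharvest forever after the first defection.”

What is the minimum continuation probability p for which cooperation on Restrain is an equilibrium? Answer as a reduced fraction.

21/23

With continuation probability p and discount β, the effective per-period discount factor is βp.
Grim-trigger IC: βp ≥ (62−27)/(62−16) = 35/46.
So p ≥ (35/46)/(5/6) = 21/23.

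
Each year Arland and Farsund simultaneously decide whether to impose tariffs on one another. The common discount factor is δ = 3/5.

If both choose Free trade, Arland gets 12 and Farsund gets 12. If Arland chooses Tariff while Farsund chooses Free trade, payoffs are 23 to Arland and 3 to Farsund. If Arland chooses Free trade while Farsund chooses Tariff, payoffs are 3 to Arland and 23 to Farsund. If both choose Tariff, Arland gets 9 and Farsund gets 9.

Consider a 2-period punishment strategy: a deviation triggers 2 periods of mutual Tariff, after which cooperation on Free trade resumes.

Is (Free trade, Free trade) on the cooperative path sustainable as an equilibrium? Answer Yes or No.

IC: δ+…+δ^2 ≥ (23−12)/(12−9) = 11/3.
At δ = 3/5: partial sum = 0.9600 < 3.6667. Cooperation not sustainable.

No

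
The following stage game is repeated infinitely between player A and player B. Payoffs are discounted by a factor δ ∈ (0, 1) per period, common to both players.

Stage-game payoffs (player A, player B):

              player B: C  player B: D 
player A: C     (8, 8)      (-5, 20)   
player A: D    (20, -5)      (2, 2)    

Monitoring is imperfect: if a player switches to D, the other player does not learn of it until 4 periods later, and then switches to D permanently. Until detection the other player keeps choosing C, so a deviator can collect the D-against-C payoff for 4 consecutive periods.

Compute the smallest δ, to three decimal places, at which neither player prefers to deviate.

0.904

Deviating for the 4 undetected periods gains 20−8 = 12 per period over cooperation, then loses 8−2 = 6 per period forever once punishment starts.
Gain: 12(1 + δ + … + δ^3); loss: 6·δ^4/(1−δ).
No profitable deviation ⇔ 12(1−δ^4) ≤ 6·δ^4, i.e. δ^4 ≥ 12/(12+6) = 2/3.
Hence δ ≥ (2/3)^(1/4) ≈ 0.904.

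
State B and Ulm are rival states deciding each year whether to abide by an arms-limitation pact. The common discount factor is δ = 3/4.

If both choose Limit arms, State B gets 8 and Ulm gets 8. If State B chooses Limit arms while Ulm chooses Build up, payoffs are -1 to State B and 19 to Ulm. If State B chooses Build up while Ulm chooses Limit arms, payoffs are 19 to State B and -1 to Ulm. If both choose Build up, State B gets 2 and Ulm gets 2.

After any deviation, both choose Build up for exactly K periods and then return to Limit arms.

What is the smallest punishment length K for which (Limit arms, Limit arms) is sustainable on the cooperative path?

IC: δ(1−δ^K)/(1−δ) ≥ (19−8)/(8−2) = 11/6.
With δ = 3/4: need 1 − δ^K ≥ 11/6·(1−3/4)/(3/4), i.e. δ^K ≤ 0.3889.
Since (3/4)^3 = 0.4219 and (3/4)^4 = 0.3164, the smallest such K is 4.

4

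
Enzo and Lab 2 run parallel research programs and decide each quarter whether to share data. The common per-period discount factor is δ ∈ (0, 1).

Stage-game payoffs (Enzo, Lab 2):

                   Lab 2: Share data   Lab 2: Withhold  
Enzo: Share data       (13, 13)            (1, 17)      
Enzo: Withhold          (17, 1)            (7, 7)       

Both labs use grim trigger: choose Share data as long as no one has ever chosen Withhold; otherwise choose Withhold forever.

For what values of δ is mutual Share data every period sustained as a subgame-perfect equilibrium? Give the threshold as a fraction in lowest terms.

Under grim trigger the critical discount factor is (T−C)/(T−P) with T = 17, C = 13, P = 7.
δ* = (17−13)/(17−7) = 4/10 = 2/5.

2/5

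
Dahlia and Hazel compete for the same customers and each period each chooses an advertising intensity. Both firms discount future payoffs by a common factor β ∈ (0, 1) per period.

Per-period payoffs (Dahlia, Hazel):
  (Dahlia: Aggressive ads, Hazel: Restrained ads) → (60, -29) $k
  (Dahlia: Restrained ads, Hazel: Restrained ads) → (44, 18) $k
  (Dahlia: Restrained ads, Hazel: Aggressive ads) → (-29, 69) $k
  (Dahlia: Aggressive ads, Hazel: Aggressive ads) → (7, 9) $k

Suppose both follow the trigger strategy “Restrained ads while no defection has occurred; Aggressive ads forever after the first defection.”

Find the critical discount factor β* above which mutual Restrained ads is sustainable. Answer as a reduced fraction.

Dahlia's threshold: (60−44)/(60−7) = 16/53.
Hazel's threshold: (69−18)/(69−9) = 17/20.
16/53 < 17/20, so Hazel binds and β* = 17/20.

17/20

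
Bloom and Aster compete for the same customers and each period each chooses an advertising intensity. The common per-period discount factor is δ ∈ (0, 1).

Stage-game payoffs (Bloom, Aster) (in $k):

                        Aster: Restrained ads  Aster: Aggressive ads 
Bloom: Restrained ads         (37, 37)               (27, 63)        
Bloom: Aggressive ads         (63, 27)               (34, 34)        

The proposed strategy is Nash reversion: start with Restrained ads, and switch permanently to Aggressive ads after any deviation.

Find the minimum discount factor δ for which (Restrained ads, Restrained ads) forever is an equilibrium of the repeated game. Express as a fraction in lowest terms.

26/29

Under grim trigger the critical discount factor is (T−C)/(T−P) with T = 63, C = 37, P = 34.
δ* = (63−37)/(63−34) = 26/29.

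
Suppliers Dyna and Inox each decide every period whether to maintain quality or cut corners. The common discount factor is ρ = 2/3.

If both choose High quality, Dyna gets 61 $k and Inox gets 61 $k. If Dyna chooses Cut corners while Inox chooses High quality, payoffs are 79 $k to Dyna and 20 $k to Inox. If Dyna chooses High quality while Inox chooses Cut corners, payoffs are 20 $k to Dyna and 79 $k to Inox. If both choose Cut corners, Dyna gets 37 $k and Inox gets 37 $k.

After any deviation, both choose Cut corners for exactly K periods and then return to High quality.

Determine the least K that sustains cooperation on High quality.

2

Need Σ_{k=1}^{K} ρ^k ≥ (79−61)/(61−37) = 0.7500 at ρ = 2/3.
At K = 1 the sum is 0.6667 < 0.7500; at K = 2 it is 1.1111 ≥ 0.7500.
So the minimum punishment length is K = 2.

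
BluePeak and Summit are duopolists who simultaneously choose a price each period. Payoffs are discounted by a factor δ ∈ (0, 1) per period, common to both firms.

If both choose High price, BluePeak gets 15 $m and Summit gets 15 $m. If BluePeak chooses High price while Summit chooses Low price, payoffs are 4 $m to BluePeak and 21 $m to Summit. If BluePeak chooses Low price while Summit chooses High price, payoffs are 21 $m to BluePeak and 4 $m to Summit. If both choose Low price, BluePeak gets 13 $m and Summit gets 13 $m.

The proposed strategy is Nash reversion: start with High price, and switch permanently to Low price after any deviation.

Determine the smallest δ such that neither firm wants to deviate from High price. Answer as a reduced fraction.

Cooperation forever yields 15 each period: 15/(1−δ).
Deviating yields 21 once, then 13 forever: 21 + 13δ/(1−δ).
No profitable deviation requires 15/(1−δ) ≥ 21 + 13δ/(1−δ).
Multiplying by (1−δ): 15 ≥ 21(1−δ) + 13δ = 21 − 8δ.
So 8δ ≥ 6, i.e. δ ≥ 6/8 = 3/4.

3/4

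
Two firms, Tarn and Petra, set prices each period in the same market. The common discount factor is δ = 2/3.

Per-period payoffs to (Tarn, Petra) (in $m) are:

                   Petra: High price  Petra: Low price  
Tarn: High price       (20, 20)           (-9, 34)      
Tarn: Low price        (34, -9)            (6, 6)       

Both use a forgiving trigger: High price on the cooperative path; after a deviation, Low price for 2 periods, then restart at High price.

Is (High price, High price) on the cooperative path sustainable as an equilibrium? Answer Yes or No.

Yes

Comparing payoff streams over the 3 periods until play realigns: cooperate → 20(1+δ+…+δ^2); deviate → 34 + 6(δ+…+δ^2).
Cooperation is sustained iff (20−6)(δ+…+δ^2) ≥ 34−20.
δ+…+δ^2 = 2/3·(1−(2/3)^2)/(1−2/3) = 1.1111, and (34−20)/(20−6) = 1.0000.
1.1111 ≥ 1.0000, so cooperation is sustainable.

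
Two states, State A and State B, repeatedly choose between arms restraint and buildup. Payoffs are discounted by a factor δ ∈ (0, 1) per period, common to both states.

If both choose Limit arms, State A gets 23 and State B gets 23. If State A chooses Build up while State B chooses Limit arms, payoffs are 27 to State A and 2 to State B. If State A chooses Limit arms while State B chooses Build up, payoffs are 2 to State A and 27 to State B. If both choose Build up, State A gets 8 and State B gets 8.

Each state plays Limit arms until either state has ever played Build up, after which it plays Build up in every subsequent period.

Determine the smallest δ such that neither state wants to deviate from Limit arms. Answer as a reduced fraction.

23/(1−δ) ≥ 27 + 8δ/(1−δ)
23 ≥ 27 − 19δ
δ ≥ 4/19.

4/19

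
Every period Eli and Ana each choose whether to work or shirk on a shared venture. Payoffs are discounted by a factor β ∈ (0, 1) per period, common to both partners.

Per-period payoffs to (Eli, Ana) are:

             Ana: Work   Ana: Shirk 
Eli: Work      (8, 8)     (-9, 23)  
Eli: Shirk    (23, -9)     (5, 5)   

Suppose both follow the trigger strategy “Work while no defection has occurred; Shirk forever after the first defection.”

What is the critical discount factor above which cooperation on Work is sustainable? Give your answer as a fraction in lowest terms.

5/6

Under grim trigger the critical discount factor is (T−C)/(T−P) with T = 23, C = 8, P = 5.
β* = (23−8)/(23−5) = 15/18 = 5/6.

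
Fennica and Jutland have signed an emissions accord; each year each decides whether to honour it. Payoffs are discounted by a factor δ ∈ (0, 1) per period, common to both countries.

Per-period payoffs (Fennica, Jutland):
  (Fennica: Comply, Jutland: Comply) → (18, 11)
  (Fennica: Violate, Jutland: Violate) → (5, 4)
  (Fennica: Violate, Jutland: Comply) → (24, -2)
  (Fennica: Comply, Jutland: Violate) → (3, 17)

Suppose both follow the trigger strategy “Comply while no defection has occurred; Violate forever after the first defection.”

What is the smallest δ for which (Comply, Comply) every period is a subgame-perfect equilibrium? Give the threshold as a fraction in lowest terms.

6/13

For Fennica: deviation gain 24−18 = 6, per-period punishment loss 18−5 = 13. IC gives δ ≥ 6/19.
For Jutland: gain 6, loss 7 per period, so δ ≥ 6/13.
The tighter constraint is Jutland's, so cooperation needs δ ≥ 6/13.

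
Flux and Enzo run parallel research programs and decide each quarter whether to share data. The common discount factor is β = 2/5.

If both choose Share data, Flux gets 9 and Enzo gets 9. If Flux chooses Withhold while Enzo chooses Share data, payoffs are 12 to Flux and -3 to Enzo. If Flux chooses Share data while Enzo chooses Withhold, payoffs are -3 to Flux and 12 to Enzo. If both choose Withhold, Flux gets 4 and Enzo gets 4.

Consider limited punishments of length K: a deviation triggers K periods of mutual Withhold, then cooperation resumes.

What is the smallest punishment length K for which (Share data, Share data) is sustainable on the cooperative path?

3

IC: β(1−β^K)/(1−β) ≥ (12−9)/(9−4) = 3/5.
With β = 2/5: need 1 − β^K ≥ 3/5·(1−2/5)/(2/5), i.e. β^K ≤ 0.1000.
Since (2/5)^2 = 0.1600 and (2/5)^3 = 0.0640, the smallest such K is 3.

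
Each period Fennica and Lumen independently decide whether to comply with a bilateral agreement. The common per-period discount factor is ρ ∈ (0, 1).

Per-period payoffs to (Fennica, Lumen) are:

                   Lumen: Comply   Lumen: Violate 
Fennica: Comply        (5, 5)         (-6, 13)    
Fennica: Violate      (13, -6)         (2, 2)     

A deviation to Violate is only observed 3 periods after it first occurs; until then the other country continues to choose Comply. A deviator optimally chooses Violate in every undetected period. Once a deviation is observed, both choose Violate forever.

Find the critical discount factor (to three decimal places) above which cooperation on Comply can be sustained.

0.899

The best deviation is to choose Violate for all 3 undetected periods, earning 13 each, then 2 forever once detected.
Deviation value: 13(1−ρ^3)/(1−ρ) + 2ρ^3/(1−ρ); cooperation value: 5/(1−ρ).
IC: 5 ≥ 13(1−ρ^3) + 2ρ^3 = 13 − 11ρ^3.
So ρ^3 ≥ 8/11, giving ρ ≥ (8/11)^(1/3) ≈ 0.899.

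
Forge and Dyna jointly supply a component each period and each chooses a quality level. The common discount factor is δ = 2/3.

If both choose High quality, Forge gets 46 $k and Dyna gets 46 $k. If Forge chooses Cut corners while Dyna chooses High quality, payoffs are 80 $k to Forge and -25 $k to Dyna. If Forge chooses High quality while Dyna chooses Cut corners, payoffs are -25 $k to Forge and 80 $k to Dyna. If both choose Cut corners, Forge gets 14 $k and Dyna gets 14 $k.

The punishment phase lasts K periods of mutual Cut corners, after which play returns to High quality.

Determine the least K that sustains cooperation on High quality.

2

Need Σ_{k=1}^{K} δ^k ≥ (80−46)/(46−14) = 1.0625 at δ = 2/3.
At K = 1 the sum is 0.6667 < 1.0625; at K = 2 it is 1.1111 ≥ 1.0625.
So the minimum punishment length is K = 2.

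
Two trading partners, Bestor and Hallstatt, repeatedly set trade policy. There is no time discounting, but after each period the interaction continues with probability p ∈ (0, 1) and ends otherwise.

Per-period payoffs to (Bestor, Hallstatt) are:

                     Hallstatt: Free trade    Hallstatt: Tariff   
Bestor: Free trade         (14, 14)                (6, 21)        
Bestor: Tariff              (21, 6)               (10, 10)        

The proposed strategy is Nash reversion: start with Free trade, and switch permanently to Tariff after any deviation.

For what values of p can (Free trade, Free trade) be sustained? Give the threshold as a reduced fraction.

7/11

With no time discounting, the continuation probability p plays the role of the discount factor.
Grim-trigger IC: 14/(1−p) ≥ 21 + 10p/(1−p) ⇒ p ≥ (21−14)/(21−10) = 7/11.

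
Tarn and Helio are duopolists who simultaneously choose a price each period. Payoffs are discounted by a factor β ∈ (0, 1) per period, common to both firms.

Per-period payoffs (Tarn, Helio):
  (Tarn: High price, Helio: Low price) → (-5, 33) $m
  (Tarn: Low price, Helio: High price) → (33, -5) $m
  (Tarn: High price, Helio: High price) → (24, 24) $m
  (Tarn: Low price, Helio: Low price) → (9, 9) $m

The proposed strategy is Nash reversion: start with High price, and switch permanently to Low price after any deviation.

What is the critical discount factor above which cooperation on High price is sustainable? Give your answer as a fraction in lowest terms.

3/8

One-period gain from deviating is 33 − 24 = 9. The loss is 24 − 9 = 15 in every subsequent period, with present value 15·β/(1−β).
Deviation is unprofitable when 15·β/(1−β) ≥ 9, i.e. β/(1−β) ≥ 3/5.
Equivalently β ≥ 9/(9+15) = 3/8.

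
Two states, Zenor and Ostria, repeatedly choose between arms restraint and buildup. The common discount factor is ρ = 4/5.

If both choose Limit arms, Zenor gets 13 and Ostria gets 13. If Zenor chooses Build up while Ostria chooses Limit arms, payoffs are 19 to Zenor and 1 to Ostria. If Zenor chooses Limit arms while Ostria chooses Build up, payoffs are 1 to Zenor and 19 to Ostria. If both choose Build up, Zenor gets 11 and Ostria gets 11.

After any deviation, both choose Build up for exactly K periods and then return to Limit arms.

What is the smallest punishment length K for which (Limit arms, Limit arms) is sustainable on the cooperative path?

7

No profitable deviation requires (13−11)(ρ+…+ρ^K) ≥ 19−13, i.e. ρ+…+ρ^K ≥ 3 ≈ 3.0000.
With ρ = 4/5, the partial sums are K=1: 0.8000, K=2: 1.4400, …, K=5: 2.6893, K=6: 2.9514, K=7: 3.1611.
K = 7 is the first length at which the sum reaches 3.0000.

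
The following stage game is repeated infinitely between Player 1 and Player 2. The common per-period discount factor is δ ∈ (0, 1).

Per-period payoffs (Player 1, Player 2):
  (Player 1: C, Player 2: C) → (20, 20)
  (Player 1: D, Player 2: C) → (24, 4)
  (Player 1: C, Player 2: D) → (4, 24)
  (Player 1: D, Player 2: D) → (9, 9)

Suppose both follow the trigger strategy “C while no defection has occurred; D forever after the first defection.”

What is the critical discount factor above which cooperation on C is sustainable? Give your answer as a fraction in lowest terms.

20/(1−δ) ≥ 24 + 9δ/(1−δ)
20 ≥ 24 − 15δ
δ ≥ 4/15.

4/15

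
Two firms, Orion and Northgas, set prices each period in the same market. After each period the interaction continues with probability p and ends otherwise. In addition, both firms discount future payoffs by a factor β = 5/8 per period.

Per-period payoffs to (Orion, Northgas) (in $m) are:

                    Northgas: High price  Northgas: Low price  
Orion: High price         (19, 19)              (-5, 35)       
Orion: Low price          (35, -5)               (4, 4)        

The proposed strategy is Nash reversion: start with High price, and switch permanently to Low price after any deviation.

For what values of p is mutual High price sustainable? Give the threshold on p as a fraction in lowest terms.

Expected continuation weight on next period's payoff is β·p = 5/8·p, which plays the role of the discount factor.
Cooperation requires 5/8·p ≥ (35−19)/(35−4) = 16/31, hence p ≥ 128/155.

128/155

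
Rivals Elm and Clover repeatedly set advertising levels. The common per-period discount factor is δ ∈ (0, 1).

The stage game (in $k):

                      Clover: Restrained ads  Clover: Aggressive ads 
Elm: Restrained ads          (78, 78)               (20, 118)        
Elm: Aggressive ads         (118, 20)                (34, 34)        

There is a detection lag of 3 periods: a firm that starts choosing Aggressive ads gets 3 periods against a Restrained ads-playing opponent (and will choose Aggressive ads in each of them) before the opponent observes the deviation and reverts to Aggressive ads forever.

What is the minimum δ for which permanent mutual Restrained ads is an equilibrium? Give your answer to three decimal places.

The best deviation is to choose Aggressive ads for all 3 undetected periods, earning 118 each, then 34 forever once detected.
Deviation value: 118(1−δ^3)/(1−δ) + 34δ^3/(1−δ); cooperation value: 78/(1−δ).
IC: 78 ≥ 118(1−δ^3) + 34δ^3 = 118 − 84δ^3.
So δ^3 ≥ 40/84 = 10/21, giving δ ≥ (10/21)^(1/3) ≈ 0.781.

0.781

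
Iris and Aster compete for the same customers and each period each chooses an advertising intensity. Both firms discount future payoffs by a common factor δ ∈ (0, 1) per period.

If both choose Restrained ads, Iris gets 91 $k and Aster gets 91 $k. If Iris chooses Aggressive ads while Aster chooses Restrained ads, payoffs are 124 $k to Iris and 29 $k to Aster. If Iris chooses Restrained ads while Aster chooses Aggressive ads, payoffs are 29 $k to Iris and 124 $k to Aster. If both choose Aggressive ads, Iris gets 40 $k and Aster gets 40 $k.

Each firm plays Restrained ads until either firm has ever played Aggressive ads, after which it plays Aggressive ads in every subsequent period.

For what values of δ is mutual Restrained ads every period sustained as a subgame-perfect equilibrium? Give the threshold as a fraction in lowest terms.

11/28

91/(1−δ) ≥ 124 + 40δ/(1−δ)
91 ≥ 124 − 84δ
δ ≥ 33/84 = 11/28.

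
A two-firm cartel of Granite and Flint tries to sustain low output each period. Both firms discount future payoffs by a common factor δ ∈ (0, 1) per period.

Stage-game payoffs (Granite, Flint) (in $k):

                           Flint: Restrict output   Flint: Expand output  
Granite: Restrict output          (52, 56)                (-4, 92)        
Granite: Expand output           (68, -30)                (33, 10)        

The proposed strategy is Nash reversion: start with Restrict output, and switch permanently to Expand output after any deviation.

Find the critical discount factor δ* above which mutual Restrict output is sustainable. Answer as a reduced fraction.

Granite's threshold: (68−52)/(68−33) = 16/35.
Flint's threshold: (92−56)/(92−10) = 18/41.
16/35 > 18/41, so Granite binds and δ* = 16/35.

16/35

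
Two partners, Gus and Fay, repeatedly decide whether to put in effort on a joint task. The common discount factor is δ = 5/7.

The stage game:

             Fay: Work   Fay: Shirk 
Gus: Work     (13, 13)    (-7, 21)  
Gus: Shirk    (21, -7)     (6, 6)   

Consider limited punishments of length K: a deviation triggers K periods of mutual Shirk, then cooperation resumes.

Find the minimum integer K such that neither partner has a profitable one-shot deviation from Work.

2

IC: δ(1−δ^K)/(1−δ) ≥ (21−13)/(13−6) = 8/7.
With δ = 5/7: need 1 − δ^K ≥ 8/7·(1−5/7)/(5/7), i.e. δ^K ≤ 0.5429.
Since (5/7)^1 = 0.7143 and (5/7)^2 = 0.5102, the smallest such K is 2.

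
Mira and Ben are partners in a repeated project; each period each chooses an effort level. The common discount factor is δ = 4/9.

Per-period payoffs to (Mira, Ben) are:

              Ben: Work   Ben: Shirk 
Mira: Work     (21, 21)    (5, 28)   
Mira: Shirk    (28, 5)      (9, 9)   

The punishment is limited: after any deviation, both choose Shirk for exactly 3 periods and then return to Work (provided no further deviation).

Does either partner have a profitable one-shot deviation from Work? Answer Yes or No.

IC: δ+…+δ^3 ≥ (28−21)/(21−9) = 7/12.
At δ = 4/9: partial sum = 0.7298 ≥ 0.5833. Cooperation sustainable.

No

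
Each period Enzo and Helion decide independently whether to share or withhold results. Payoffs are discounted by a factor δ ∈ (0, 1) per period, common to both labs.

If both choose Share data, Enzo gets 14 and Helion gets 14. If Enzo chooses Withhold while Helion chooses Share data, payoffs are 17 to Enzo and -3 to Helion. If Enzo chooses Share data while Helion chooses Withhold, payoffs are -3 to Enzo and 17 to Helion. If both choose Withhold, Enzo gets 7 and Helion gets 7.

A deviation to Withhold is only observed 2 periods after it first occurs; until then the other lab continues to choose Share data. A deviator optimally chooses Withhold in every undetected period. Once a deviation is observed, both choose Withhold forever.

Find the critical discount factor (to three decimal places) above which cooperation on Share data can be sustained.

0.548

A deviator earns 17 for 2 periods, then 7 forever; cooperating earns 14 forever. Multiplying the IC by (1−δ):
14 ≥ 17(1−δ^2) + 7δ^2, so 10·δ^2 ≥ 3 and δ^2 ≥ 3/10.
δ ≥ (3/10)^(1/2) ≈ 0.548.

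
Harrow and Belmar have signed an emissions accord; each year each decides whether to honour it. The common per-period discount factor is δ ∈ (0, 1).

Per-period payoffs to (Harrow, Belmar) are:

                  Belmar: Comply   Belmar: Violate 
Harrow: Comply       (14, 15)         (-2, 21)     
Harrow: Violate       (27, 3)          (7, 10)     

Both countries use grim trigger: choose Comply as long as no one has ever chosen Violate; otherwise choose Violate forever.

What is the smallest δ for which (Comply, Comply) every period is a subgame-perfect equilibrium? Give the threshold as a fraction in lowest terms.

13/20

Harrow's threshold: (27−14)/(27−7) = 13/20.
Belmar's threshold: (21−15)/(21−10) = 6/11.
13/20 > 6/11, so Harrow binds and δ* = 13/20.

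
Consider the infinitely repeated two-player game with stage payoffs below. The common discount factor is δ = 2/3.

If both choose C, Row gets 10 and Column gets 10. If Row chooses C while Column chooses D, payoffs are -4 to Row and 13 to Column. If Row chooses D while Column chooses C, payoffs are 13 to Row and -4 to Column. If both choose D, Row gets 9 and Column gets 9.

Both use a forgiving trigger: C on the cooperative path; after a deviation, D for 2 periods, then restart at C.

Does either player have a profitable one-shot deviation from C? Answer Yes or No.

Yes

A one-shot deviation gives 13 now, then 9 for 2 periods, then back to 10.
Gain from deviating: (13−10) today; loss: (10−9) in each of the next 2 periods.
No-deviation condition: (10−9)(δ+…+δ^2) ≥ 13−10, i.e. δ+…+δ^2 ≥ 3.
At δ = 2/3: δ+…+δ^2 = 1.1111 < 3.0000.
So cooperation is not sustainable.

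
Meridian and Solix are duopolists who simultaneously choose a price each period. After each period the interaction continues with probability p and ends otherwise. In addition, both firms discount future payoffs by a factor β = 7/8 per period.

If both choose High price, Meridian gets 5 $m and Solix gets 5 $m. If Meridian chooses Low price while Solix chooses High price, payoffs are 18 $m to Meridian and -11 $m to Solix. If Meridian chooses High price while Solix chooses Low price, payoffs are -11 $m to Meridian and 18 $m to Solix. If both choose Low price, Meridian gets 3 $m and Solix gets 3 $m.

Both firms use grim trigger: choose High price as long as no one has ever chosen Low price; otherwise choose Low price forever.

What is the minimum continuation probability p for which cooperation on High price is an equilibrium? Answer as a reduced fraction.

With continuation probability p and discount β, the effective per-period discount factor is βp.
Grim-trigger IC: βp ≥ (18−5)/(18−3) = 13/15.
So p ≥ (13/15)/(7/8) = 104/105.

104/105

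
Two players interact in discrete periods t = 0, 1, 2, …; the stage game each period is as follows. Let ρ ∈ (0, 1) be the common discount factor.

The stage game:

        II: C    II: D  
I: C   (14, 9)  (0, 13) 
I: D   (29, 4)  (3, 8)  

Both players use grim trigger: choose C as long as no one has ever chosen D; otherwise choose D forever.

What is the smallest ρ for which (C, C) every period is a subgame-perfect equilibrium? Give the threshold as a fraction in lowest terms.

4/5

I: cooperation gives 14 each period; deviation gives 29 once then 3 forever.
  14/(1−ρ) ≥ 29 + 3ρ/(1−ρ) ⇒ ρ ≥ 15/26.
II: cooperation gives 9 each period; deviation gives 13 once then 8 forever.
  ρ ≥ 4/5.
Both must hold, so the binding constraint is II's: ρ ≥ 4/5.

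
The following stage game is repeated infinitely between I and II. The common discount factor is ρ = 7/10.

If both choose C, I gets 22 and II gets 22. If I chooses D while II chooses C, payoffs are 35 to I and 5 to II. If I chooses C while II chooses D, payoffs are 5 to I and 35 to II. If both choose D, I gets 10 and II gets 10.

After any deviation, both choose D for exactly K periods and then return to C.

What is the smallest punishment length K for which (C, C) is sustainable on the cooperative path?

IC: ρ(1−ρ^K)/(1−ρ) ≥ (35−22)/(22−10) = 13/12.
With ρ = 7/10: need 1 − ρ^K ≥ 13/12·(1−7/10)/(7/10), i.e. ρ^K ≤ 0.5357.
Since (7/10)^1 = 0.7000 and (7/10)^2 = 0.4900, the smallest such K is 2.

2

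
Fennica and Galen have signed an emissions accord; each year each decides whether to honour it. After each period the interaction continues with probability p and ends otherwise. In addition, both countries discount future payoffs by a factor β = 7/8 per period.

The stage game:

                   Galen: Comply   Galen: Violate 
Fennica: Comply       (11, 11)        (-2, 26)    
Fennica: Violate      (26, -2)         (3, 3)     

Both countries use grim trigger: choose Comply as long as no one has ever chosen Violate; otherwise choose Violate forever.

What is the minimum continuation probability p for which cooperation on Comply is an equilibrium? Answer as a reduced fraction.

Expected continuation weight on next period's payoff is β·p = 7/8·p, which plays the role of the discount factor.
Cooperation requires 7/8·p ≥ (26−11)/(26−3) = 15/23, hence p ≥ 120/161.

120/161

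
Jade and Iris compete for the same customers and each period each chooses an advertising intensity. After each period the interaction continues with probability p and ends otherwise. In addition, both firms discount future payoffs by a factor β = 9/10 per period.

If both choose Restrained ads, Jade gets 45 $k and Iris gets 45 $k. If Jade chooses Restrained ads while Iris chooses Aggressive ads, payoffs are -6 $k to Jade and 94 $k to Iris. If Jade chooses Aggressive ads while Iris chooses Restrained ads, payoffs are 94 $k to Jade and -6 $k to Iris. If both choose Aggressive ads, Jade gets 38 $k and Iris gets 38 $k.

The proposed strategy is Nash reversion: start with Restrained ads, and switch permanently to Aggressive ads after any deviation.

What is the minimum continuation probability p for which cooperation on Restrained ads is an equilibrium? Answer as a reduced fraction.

With continuation probability p and discount β, the effective per-period discount factor is βp.
Grim-trigger IC: βp ≥ (94−45)/(94−38) = 7/8.
So p ≥ (7/8)/(9/10) = 35/36.

35/36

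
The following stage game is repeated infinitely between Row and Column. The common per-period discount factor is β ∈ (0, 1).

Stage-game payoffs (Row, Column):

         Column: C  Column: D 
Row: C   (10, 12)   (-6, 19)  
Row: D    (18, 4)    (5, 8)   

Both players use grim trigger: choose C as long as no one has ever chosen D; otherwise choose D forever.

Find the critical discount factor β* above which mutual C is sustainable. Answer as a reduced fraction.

7/11

Row's threshold: (18−10)/(18−5) = 8/13.
Column's threshold: (19−12)/(19−8) = 7/11.
8/13 < 7/11, so Column binds and β* = 7/11.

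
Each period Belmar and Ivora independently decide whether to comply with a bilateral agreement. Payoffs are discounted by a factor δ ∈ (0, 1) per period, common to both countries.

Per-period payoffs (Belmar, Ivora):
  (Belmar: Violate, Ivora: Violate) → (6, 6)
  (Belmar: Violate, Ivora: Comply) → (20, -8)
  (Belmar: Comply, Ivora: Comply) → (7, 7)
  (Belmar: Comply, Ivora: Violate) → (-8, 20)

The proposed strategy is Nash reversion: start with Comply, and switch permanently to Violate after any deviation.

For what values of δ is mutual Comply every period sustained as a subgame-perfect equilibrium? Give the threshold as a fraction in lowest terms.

13/14

Under grim trigger the critical discount factor is (T−C)/(T−P) with T = 20, C = 7, P = 6.
δ* = (20−7)/(20−6) = 13/14.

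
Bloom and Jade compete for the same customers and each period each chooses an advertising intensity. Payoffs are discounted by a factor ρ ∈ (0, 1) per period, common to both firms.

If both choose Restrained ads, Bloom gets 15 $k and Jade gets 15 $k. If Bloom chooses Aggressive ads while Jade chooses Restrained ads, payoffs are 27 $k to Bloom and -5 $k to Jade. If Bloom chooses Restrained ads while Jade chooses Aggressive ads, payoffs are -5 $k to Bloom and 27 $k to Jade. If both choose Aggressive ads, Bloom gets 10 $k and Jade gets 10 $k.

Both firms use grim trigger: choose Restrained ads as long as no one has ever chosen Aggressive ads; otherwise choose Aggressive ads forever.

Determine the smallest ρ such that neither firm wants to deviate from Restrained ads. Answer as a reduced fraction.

One-period gain from deviating is 27 − 15 = 12. The loss is 15 − 10 = 5 in every subsequent period, with present value 5·ρ/(1−ρ).
Deviation is unprofitable when 5·ρ/(1−ρ) ≥ 12, i.e. ρ/(1−ρ) ≥ 12/5.
Equivalently ρ ≥ 12/(12+5) = 12/17.

12/17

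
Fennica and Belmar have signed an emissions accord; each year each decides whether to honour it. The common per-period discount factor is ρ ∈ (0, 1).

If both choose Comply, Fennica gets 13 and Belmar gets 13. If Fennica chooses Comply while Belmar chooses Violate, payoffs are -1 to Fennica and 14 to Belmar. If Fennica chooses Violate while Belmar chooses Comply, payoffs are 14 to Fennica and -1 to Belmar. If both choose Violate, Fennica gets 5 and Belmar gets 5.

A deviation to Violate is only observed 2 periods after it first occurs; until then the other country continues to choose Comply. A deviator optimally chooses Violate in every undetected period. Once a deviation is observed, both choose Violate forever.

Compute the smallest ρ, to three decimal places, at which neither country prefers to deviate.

0.333

The best deviation is to choose Violate for all 2 undetected periods, earning 14 each, then 5 forever once detected.
Deviation value: 14(1−ρ^2)/(1−ρ) + 5ρ^2/(1−ρ); cooperation value: 13/(1−ρ).
IC: 13 ≥ 14(1−ρ^2) + 5ρ^2 = 14 − 9ρ^2.
So ρ^2 ≥ 1/9, giving ρ ≥ (1/9)^(1/2) ≈ 0.333.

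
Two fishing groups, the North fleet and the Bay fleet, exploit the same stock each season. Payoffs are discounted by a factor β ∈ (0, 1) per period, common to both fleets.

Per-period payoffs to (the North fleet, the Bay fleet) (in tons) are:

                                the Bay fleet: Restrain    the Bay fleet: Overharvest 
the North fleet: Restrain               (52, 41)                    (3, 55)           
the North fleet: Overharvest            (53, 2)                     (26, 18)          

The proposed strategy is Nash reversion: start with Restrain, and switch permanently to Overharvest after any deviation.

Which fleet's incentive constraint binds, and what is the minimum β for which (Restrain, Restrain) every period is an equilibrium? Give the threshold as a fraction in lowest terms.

the North fleet: cooperation gives 52 each period; deviation gives 53 once then 26 forever.
  52/(1−β) ≥ 53 + 26β/(1−β) ⇒ β ≥ 1/27.
the Bay fleet: cooperation gives 41 each period; deviation gives 55 once then 18 forever.
  β ≥ 14/37.
Both must hold, so the binding constraint is the Bay fleet's: β ≥ 14/37.

the Bay fleet; β ≥ 14/37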